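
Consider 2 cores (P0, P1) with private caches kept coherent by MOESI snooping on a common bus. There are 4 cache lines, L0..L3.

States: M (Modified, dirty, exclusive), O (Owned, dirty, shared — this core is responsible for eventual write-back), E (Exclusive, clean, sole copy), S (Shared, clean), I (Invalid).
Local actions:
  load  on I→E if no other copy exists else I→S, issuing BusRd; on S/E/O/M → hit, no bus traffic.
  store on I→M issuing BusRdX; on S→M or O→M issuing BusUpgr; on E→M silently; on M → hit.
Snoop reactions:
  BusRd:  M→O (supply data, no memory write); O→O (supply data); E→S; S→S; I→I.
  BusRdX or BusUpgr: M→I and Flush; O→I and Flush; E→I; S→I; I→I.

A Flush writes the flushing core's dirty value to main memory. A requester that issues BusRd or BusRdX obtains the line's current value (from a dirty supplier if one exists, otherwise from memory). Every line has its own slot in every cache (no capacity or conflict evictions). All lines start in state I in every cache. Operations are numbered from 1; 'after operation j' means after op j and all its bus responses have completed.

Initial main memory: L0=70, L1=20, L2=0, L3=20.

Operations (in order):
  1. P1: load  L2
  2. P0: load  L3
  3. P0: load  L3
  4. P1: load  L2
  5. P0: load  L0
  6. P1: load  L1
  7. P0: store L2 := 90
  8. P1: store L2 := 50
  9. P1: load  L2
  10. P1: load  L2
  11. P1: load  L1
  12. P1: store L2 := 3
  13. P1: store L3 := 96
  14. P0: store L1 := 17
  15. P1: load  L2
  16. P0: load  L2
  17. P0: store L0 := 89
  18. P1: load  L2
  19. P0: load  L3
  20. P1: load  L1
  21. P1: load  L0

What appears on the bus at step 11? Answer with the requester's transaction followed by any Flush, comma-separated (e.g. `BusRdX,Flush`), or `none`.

  op1 P1: load  L2 → I/E on L2; bus BusRd; mem=0
  op2 P0: load  L3 → E/I on L3; bus BusRd; mem=20
  op3 P0: load  L3 → E/I on L3; bus (none); mem=20
  op4 P1: load  L2 → I/E on L2; bus (none); mem=0
  op5 P0: load  L0 → E/I on L0; bus BusRd; mem=70
  op6 P1: load  L1 → I/E on L1; bus BusRd; mem=20
  op7 P0: store L2 := 90 → M/I on L2; bus BusRdX; mem=0
  op8 P1: store L2 := 50 → I/M on L2; bus BusRdX Flush; mem=90
  op9 P1: load  L2 → I/M on L2; bus (none); mem=90
  op10 P1: load  L2 → I/M on L2; bus (none); mem=90
  op11 P1: load  L1 → I/E on L1; bus (none); mem=20
  op12 P1: store L2 := 3 → I/M on L2; bus (none); mem=90
  op13 P1: store L3 := 96 → I/M on L3; bus BusRdX; mem=20
  op14 P0: store L1 := 17 → M/I on L1; bus BusRdX; mem=20
  op15 P1: load  L2 → I/M on L2; bus (none); mem=90
  op16 P0: load  L2 → S/O on L2; bus BusRd; mem=90
  op17 P0: store L0 := 89 → M/I on L0; bus (none); mem=70
  op18 P1: load  L2 → S/O on L2; bus (none); mem=90
  op19 P0: load  L3 → S/O on L3; bus BusRd; mem=20
  op20 P1: load  L1 → O/S on L1; bus BusRd; mem=20
  op21 P1: load  L0 → O/S on L0; bus BusRd; mem=70

bus = none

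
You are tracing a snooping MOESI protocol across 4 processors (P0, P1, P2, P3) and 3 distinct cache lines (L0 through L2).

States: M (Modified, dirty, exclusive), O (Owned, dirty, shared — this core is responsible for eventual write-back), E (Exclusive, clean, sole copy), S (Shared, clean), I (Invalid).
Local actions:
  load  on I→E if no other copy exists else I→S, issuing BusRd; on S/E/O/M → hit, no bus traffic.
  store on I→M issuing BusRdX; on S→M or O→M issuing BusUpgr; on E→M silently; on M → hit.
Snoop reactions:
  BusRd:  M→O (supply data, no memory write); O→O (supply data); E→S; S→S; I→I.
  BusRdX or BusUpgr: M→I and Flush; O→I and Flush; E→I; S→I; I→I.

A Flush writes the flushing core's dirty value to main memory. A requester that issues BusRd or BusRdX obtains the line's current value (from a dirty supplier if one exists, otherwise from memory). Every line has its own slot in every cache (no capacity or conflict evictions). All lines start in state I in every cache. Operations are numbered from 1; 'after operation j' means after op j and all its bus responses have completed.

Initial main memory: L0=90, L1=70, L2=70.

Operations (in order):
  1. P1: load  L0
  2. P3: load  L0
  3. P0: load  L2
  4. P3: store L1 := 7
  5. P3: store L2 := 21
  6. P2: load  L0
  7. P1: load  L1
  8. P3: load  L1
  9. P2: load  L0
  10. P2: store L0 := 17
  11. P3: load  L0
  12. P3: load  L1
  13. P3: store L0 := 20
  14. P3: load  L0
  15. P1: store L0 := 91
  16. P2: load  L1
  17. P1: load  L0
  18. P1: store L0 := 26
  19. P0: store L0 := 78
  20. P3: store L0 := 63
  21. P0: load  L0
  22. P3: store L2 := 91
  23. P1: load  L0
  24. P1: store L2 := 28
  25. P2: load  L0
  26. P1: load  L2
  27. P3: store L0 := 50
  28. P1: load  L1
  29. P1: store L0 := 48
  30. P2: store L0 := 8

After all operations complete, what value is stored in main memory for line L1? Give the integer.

memory[L1] = 70

[1] P1: load  L0 | P0:I, P1:E(90), P2:I, P3:I | bus: BusRd
[2] P3: load  L0 | P0:I, P1:S(90), P2:I, P3:S(90) | bus: BusRd
[3] P0: load  L2 | P0:E(70), P1:I, P2:I, P3:I | bus: BusRd
[4] P3: store L1 := 7 | P0:I, P1:I, P2:I, P3:M(7) | bus: BusRdX
[5] P3: store L2 := 21 | P0:I, P1:I, P2:I, P3:M(21) | bus: BusRdX
[6] P2: load  L0 | P0:I, P1:S(90), P2:S(90), P3:S(90) | bus: BusRd
[7] P1: load  L1 | P0:I, P1:S(7), P2:I, P3:O(7) | bus: BusRd
[8] P3: load  L1 | P0:I, P1:S(7), P2:I, P3:O(7) | bus: none
[9] P2: load  L0 | P0:I, P1:S(90), P2:S(90), P3:S(90) | bus: none
[10] P2: store L0 := 17 | P0:I, P1:I, P2:M(17), P3:I | bus: BusUpgr
[11] P3: load  L0 | P0:I, P1:I, P2:O(17), P3:S(17) | bus: BusRd
[12] P3: load  L1 | P0:I, P1:S(7), P2:I, P3:O(7) | bus: none
[13] P3: store L0 := 20 | P0:I, P1:I, P2:I, P3:M(20) | bus: BusUpgr,Flush
[14] P3: load  L0 | P0:I, P1:I, P2:I, P3:M(20) | bus: none
[15] P1: store L0 := 91 | P0:I, P1:M(91), P2:I, P3:I | bus: BusRdX,Flush
[16] P2: load  L1 | P0:I, P1:S(7), P2:S(7), P3:O(7) | bus: BusRd
[17] P1: load  L0 | P0:I, P1:M(91), P2:I, P3:I | bus: none
[18] P1: store L0 := 26 | P0:I, P1:M(26), P2:I, P3:I | bus: none
[19] P0: store L0 := 78 | P0:M(78), P1:I, P2:I, P3:I | bus: BusRdX,Flush
[20] P3: store L0 := 63 | P0:I, P1:I, P2:I, P3:M(63) | bus: BusRdX,Flush
[21] P0: load  L0 | P0:S(63), P1:I, P2:I, P3:O(63) | bus: BusRd
[22] P3: store L2 := 91 | P0:I, P1:I, P2:I, P3:M(91) | bus: none
[23] P1: load  L0 | P0:S(63), P1:S(63), P2:I, P3:O(63) | bus: BusRd
[24] P1: store L2 := 28 | P0:I, P1:M(28), P2:I, P3:I | bus: BusRdX,Flush
[25] P2: load  L0 | P0:S(63), P1:S(63), P2:S(63), P3:O(63) | bus: BusRd
[26] P1: load  L2 | P0:I, P1:M(28), P2:I, P3:I | bus: none
[27] P3: store L0 := 50 | P0:I, P1:I, P2:I, P3:M(50) | bus: BusUpgr
[28] P1: load  L1 | P0:I, P1:S(7), P2:S(7), P3:O(7) | bus: none
[29] P1: store L0 := 48 | P0:I, P1:M(48), P2:I, P3:I | bus: BusRdX,Flush
[30] P2: store L0 := 8 | P0:I, P1:I, P2:M(8), P3:I | bus: BusRdX,Flush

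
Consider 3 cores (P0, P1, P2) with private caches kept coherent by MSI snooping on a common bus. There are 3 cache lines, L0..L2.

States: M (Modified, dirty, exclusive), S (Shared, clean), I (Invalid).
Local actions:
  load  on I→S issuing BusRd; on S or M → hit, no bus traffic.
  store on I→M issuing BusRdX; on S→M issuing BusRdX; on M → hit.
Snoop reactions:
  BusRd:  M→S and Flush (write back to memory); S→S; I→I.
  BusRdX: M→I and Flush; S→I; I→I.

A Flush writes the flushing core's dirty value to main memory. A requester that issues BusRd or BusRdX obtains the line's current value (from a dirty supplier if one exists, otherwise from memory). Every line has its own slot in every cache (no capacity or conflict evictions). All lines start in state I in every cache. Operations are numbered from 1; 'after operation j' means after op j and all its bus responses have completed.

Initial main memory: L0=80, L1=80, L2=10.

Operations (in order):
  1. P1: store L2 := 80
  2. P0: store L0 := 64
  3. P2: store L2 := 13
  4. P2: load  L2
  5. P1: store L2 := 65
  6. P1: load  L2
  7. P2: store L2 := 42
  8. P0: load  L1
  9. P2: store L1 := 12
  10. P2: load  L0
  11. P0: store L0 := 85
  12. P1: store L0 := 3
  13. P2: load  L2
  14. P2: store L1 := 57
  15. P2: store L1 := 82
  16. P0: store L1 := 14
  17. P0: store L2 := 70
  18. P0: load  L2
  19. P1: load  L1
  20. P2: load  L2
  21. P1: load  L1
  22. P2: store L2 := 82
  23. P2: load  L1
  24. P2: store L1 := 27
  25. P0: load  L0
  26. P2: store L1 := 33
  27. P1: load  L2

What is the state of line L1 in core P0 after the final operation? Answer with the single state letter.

state = I

1. P1: store L2 := 80  bus=[BusRdX]  L2: P0=I P1=M P2=I  mem[L2]=10
2. P0: store L0 := 64  bus=[BusRdX]  L0: P0=M P1=I P2=I  mem[L0]=80
3. P2: store L2 := 13  bus=[BusRdX,Flush]  L2: P0=I P1=I P2=M  mem[L2]=80
4. P2: load  L2  bus=[-]  L2: P0=I P1=I P2=M  mem[L2]=80
5. P1: store L2 := 65  bus=[BusRdX,Flush]  L2: P0=I P1=M P2=I  mem[L2]=13
6. P1: load  L2  bus=[-]  L2: P0=I P1=M P2=I  mem[L2]=13
7. P2: store L2 := 42  bus=[BusRdX,Flush]  L2: P0=I P1=I P2=M  mem[L2]=65
8. P0: load  L1  bus=[BusRd]  L1: P0=S P1=I P2=I  mem[L1]=80
9. P2: store L1 := 12  bus=[BusRdX]  L1: P0=I P1=I P2=M  mem[L1]=80
10. P2: load  L0  bus=[BusRd,Flush]  L0: P0=S P1=I P2=S  mem[L0]=64
11. P0: store L0 := 85  bus=[BusRdX]  L0: P0=M P1=I P2=I  mem[L0]=64
12. P1: store L0 := 3  bus=[BusRdX,Flush]  L0: P0=I P1=M P2=I  mem[L0]=85
13. P2: load  L2  bus=[-]  L2: P0=I P1=I P2=M  mem[L2]=65
14. P2: store L1 := 57  bus=[-]  L1: P0=I P1=I P2=M  mem[L1]=80
15. P2: store L1 := 82  bus=[-]  L1: P0=I P1=I P2=M  mem[L1]=80
16. P0: store L1 := 14  bus=[BusRdX,Flush]  L1: P0=M P1=I P2=I  mem[L1]=82
17. P0: store L2 := 70  bus=[BusRdX,Flush]  L2: P0=M P1=I P2=I  mem[L2]=42
18. P0: load  L2  bus=[-]  L2: P0=M P1=I P2=I  mem[L2]=42
19. P1: load  L1  bus=[BusRd,Flush]  L1: P0=S P1=S P2=I  mem[L1]=14
20. P2: load  L2  bus=[BusRd,Flush]  L2: P0=S P1=I P2=S  mem[L2]=70
21. P1: load  L1  bus=[-]  L1: P0=S P1=S P2=I  mem[L1]=14
22. P2: store L2 := 82  bus=[BusRdX]  L2: P0=I P1=I P2=M  mem[L2]=70
23. P2: load  L1  bus=[BusRd]  L1: P0=S P1=S P2=S  mem[L1]=14
24. P2: store L1 := 27  bus=[BusRdX]  L1: P0=I P1=I P2=M  mem[L1]=14
25. P0: load  L0  bus=[BusRd,Flush]  L0: P0=S P1=S P2=I  mem[L0]=3
26. P2: store L1 := 33  bus=[-]  L1: P0=I P1=I P2=M  mem[L1]=14
27. P1: load  L2  bus=[BusRd,Flush]  L2: P0=I P1=S P2=S  mem[L2]=82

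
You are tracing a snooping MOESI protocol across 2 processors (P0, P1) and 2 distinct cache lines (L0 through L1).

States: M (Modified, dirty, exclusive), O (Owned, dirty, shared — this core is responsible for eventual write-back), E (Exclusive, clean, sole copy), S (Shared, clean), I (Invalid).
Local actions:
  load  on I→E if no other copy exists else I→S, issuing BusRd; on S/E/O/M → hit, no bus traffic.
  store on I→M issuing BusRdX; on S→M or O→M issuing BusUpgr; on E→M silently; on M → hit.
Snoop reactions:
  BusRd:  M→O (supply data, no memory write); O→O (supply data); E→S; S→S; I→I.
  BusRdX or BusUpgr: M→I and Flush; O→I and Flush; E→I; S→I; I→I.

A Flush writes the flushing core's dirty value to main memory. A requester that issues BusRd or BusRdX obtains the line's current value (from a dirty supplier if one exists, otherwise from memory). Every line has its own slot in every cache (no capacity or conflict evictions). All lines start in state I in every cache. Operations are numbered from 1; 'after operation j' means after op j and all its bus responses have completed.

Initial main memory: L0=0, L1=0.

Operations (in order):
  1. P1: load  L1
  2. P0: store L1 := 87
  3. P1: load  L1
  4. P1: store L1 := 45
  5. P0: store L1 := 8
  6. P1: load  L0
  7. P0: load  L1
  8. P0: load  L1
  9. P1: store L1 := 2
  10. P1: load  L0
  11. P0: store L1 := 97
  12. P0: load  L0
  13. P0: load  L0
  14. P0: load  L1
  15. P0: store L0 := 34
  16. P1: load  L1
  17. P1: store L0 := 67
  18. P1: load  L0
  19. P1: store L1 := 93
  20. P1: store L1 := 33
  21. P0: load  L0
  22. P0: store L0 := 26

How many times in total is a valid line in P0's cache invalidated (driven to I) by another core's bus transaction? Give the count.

[1] P1: load  L1 | P0:I, P1:E(0) | bus: BusRd
[2] P0: store L1 := 87 | P0:M(87), P1:I | bus: BusRdX
[3] P1: load  L1 | P0:O(87), P1:S(87) | bus: BusRd
[4] P1: store L1 := 45 | P0:I, P1:M(45) | bus: BusUpgr,Flush
[5] P0: store L1 := 8 | P0:M(8), P1:I | bus: BusRdX,Flush
[6] P1: load  L0 | P0:I, P1:E(0) | bus: BusRd
[7] P0: load  L1 | P0:M(8), P1:I | bus: none
[8] P0: load  L1 | P0:M(8), P1:I | bus: none
[9] P1: store L1 := 2 | P0:I, P1:M(2) | bus: BusRdX,Flush
[10] P1: load  L0 | P0:I, P1:E(0) | bus: none
[11] P0: store L1 := 97 | P0:M(97), P1:I | bus: BusRdX,Flush
[12] P0: load  L0 | P0:S(0), P1:S(0) | bus: BusRd
[13] P0: load  L0 | P0:S(0), P1:S(0) | bus: none
[14] P0: load  L1 | P0:M(97), P1:I | bus: none
[15] P0: store L0 := 34 | P0:M(34), P1:I | bus: BusUpgr
[16] P1: load  L1 | P0:O(97), P1:S(97) | bus: BusRd
[17] P1: store L0 := 67 | P0:I, P1:M(67) | bus: BusRdX,Flush
[18] P1: load  L0 | P0:I, P1:M(67) | bus: none
[19] P1: store L1 := 93 | P0:I, P1:M(93) | bus: BusUpgr,Flush
[20] P1: store L1 := 33 | P0:I, P1:M(33) | bus: none
[21] P0: load  L0 | P0:S(67), P1:O(67) | bus: BusRd
[22] P0: store L0 := 26 | P0:M(26), P1:I | bus: BusUpgr,Flush

invalidations = 4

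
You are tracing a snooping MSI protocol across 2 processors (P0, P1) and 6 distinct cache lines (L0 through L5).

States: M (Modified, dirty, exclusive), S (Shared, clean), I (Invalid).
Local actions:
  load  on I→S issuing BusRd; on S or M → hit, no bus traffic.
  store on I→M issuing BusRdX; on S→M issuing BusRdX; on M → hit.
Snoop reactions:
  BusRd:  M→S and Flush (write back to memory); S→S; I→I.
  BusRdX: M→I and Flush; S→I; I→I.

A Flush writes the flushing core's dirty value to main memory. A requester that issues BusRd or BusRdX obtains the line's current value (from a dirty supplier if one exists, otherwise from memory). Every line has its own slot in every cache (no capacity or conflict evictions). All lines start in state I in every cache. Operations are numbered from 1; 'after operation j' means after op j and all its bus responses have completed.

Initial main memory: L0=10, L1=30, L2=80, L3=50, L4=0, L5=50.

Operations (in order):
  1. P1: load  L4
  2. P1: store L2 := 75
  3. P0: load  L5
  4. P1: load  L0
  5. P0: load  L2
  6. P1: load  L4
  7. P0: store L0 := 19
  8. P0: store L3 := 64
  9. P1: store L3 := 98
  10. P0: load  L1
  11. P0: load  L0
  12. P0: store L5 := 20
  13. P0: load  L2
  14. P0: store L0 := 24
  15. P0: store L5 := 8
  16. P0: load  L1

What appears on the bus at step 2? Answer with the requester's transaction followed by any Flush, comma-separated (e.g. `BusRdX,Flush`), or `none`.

bus = BusRdX

1. P1: load  L4  bus=[BusRd]  L4: P0=I P1=S  mem[L4]=0
2. P1: store L2 := 75  bus=[BusRdX]  L2: P0=I P1=M  mem[L2]=80
3. P0: load  L5  bus=[BusRd]  L5: P0=S P1=I  mem[L5]=50
4. P1: load  L0  bus=[BusRd]  L0: P0=I P1=S  mem[L0]=10
5. P0: load  L2  bus=[BusRd,Flush]  L2: P0=S P1=S  mem[L2]=75
6. P1: load  L4  bus=[-]  L4: P0=I P1=S  mem[L4]=0
7. P0: store L0 := 19  bus=[BusRdX]  L0: P0=M P1=I  mem[L0]=10
8. P0: store L3 := 64  bus=[BusRdX]  L3: P0=M P1=I  mem[L3]=50
9. P1: store L3 := 98  bus=[BusRdX,Flush]  L3: P0=I P1=M  mem[L3]=64
10. P0: load  L1  bus=[BusRd]  L1: P0=S P1=I  mem[L1]=30
11. P0: load  L0  bus=[-]  L0: P0=M P1=I  mem[L0]=10
12. P0: store L5 := 20  bus=[BusRdX]  L5: P0=M P1=I  mem[L5]=50
13. P0: load  L2  bus=[-]  L2: P0=S P1=S  mem[L2]=75
14. P0: store L0 := 24  bus=[-]  L0: P0=M P1=I  mem[L0]=10
15. P0: store L5 := 8  bus=[-]  L5: P0=M P1=I  mem[L5]=50
16. P0: load  L1  bus=[-]  L1: P0=S P1=I  mem[L1]=30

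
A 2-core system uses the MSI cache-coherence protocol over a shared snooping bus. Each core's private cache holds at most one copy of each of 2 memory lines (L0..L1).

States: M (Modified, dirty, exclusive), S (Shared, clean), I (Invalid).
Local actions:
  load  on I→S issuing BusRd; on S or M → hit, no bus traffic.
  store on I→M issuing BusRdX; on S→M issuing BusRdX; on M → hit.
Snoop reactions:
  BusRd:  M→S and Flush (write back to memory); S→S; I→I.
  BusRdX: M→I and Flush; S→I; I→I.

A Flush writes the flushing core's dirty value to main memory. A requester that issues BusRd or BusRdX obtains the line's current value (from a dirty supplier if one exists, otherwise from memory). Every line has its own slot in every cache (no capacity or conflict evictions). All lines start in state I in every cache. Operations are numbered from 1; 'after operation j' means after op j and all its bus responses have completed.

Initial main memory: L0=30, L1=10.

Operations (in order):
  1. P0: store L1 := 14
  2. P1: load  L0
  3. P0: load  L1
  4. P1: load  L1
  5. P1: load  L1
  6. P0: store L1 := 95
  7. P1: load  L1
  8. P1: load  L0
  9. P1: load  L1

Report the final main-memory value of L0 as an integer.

  op1 P0: store L1 := 14 → M/I on L1; bus BusRdX; mem=10
  op2 P1: load  L0 → I/S on L0; bus BusRd; mem=30
  op3 P0: load  L1 → M/I on L1; bus (none); mem=10
  op4 P1: load  L1 → S/S on L1; bus BusRd Flush; mem=14
  op5 P1: load  L1 → S/S on L1; bus (none); mem=14
  op6 P0: store L1 := 95 → M/I on L1; bus BusRdX; mem=14
  op7 P1: load  L1 → S/S on L1; bus BusRd Flush; mem=95
  op8 P1: load  L0 → I/S on L0; bus (none); mem=30
  op9 P1: load  L1 → S/S on L1; bus (none); mem=95

memory[L0] = 30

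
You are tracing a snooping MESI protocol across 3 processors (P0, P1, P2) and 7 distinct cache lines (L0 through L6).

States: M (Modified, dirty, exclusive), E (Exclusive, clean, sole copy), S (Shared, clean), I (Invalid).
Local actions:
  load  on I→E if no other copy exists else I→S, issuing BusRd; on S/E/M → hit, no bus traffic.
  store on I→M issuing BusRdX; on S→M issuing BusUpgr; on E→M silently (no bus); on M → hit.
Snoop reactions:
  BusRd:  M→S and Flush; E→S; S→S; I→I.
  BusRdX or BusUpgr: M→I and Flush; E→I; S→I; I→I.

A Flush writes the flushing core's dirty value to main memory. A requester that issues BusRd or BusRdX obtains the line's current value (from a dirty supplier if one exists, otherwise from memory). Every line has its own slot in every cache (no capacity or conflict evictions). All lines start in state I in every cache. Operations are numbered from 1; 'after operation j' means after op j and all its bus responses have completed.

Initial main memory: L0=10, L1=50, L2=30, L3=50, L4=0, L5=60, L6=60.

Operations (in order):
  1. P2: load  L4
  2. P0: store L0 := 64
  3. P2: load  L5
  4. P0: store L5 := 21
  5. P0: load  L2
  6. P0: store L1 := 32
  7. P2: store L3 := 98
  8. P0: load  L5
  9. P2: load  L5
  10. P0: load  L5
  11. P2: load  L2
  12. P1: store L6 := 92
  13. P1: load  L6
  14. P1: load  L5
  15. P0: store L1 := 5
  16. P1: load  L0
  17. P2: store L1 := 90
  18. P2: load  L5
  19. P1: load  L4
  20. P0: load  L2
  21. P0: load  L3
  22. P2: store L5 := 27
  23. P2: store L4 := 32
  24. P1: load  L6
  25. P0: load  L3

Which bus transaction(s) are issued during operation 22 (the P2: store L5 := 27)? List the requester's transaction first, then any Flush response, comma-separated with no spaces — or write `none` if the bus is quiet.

1. P2: load  L4  bus=[BusRd]  L4: P0=I P1=I P2=E  mem[L4]=0
2. P0: store L0 := 64  bus=[BusRdX]  L0: P0=M P1=I P2=I  mem[L0]=10
3. P2: load  L5  bus=[BusRd]  L5: P0=I P1=I P2=E  mem[L5]=60
4. P0: store L5 := 21  bus=[BusRdX]  L5: P0=M P1=I P2=I  mem[L5]=60
5. P0: load  L2  bus=[BusRd]  L2: P0=E P1=I P2=I  mem[L2]=30
6. P0: store L1 := 32  bus=[BusRdX]  L1: P0=M P1=I P2=I  mem[L1]=50
7. P2: store L3 := 98  bus=[BusRdX]  L3: P0=I P1=I P2=M  mem[L3]=50
8. P0: load  L5  bus=[-]  L5: P0=M P1=I P2=I  mem[L5]=60
9. P2: load  L5  bus=[BusRd,Flush]  L5: P0=S P1=I P2=S  mem[L5]=21
10. P0: load  L5  bus=[-]  L5: P0=S P1=I P2=S  mem[L5]=21
11. P2: load  L2  bus=[BusRd]  L2: P0=S P1=I P2=S  mem[L2]=30
12. P1: store L6 := 92  bus=[BusRdX]  L6: P0=I P1=M P2=I  mem[L6]=60
13. P1: load  L6  bus=[-]  L6: P0=I P1=M P2=I  mem[L6]=60
14. P1: load  L5  bus=[BusRd]  L5: P0=S P1=S P2=S  mem[L5]=21
15. P0: store L1 := 5  bus=[-]  L1: P0=M P1=I P2=I  mem[L1]=50
16. P1: load  L0  bus=[BusRd,Flush]  L0: P0=S P1=S P2=I  mem[L0]=64
17. P2: store L1 := 90  bus=[BusRdX,Flush]  L1: P0=I P1=I P2=M  mem[L1]=5
18. P2: load  L5  bus=[-]  L5: P0=S P1=S P2=S  mem[L5]=21
19. P1: load  L4  bus=[BusRd]  L4: P0=I P1=S P2=S  mem[L4]=0
20. P0: load  L2  bus=[-]  L2: P0=S P1=I P2=S  mem[L2]=30
21. P0: load  L3  bus=[BusRd,Flush]  L3: P0=S P1=I P2=S  mem[L3]=98
22. P2: store L5 := 27  bus=[BusUpgr]  L5: P0=I P1=I P2=M  mem[L5]=21
23. P2: store L4 := 32  bus=[BusUpgr]  L4: P0=I P1=I P2=M  mem[L4]=0
24. P1: load  L6  bus=[-]  L6: P0=I P1=M P2=I  mem[L6]=60
25. P0: load  L3  bus=[-]  L3: P0=S P1=I P2=S  mem[L3]=98

bus = BusUpgr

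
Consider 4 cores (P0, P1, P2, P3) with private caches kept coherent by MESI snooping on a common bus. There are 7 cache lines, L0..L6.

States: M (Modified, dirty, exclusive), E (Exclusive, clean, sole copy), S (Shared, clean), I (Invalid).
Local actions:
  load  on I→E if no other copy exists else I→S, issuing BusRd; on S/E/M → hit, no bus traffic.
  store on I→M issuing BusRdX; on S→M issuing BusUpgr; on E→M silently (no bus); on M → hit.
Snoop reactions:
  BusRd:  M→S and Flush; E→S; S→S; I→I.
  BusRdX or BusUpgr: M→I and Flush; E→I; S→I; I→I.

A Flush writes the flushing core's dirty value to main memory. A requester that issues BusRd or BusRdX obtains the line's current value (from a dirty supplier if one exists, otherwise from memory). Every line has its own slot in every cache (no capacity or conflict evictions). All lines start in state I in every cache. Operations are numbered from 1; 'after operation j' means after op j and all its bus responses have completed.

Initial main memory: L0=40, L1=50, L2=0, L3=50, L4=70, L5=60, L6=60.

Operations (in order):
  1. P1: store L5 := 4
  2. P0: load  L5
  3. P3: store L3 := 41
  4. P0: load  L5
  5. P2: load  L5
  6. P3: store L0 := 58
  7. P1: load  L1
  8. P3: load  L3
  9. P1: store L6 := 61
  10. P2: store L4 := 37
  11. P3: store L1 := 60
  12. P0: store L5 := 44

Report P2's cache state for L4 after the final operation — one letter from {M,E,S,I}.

state = M

[1] P1: store L5 := 4 | P0:I, P1:M(4), P2:I, P3:I | bus: BusRdX
[2] P0: load  L5 | P0:S(4), P1:S(4), P2:I, P3:I | bus: BusRd,Flush
[3] P3: store L3 := 41 | P0:I, P1:I, P2:I, P3:M(41) | bus: BusRdX
[4] P0: load  L5 | P0:S(4), P1:S(4), P2:I, P3:I | bus: none
[5] P2: load  L5 | P0:S(4), P1:S(4), P2:S(4), P3:I | bus: BusRd
[6] P3: store L0 := 58 | P0:I, P1:I, P2:I, P3:M(58) | bus: BusRdX
[7] P1: load  L1 | P0:I, P1:E(50), P2:I, P3:I | bus: BusRd
[8] P3: load  L3 | P0:I, P1:I, P2:I, P3:M(41) | bus: none
[9] P1: store L6 := 61 | P0:I, P1:M(61), P2:I, P3:I | bus: BusRdX
[10] P2: store L4 := 37 | P0:I, P1:I, P2:M(37), P3:I | bus: BusRdX
[11] P3: store L1 := 60 | P0:I, P1:I, P2:I, P3:M(60) | bus: BusRdX
[12] P0: store L5 := 44 | P0:M(44), P1:I, P2:I, P3:I | bus: BusUpgr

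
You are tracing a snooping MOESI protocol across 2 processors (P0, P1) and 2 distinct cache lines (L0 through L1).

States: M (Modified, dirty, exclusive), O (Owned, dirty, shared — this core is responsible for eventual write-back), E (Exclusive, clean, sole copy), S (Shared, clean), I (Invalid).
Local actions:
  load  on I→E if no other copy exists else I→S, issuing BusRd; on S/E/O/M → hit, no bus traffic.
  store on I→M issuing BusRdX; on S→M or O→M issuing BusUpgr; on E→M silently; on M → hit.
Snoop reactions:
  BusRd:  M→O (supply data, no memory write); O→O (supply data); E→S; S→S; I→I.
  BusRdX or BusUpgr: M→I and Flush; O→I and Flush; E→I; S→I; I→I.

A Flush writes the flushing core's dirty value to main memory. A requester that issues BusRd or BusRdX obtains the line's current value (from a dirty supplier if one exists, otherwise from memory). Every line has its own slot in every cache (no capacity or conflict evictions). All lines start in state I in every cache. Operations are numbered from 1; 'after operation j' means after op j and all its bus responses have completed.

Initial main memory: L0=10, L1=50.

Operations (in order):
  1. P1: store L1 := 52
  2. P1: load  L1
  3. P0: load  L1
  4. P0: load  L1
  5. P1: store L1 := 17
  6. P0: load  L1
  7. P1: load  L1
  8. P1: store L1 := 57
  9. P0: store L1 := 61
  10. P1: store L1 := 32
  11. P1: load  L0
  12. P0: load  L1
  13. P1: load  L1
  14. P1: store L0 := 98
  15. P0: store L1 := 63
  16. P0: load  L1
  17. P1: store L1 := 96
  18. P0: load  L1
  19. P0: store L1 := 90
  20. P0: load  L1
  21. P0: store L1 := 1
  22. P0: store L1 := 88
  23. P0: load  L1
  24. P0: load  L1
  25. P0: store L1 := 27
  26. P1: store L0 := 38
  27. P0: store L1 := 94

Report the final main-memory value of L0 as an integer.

1. P1: store L1 := 52  bus=[BusRdX]  L1: P0=I P1=M  mem[L1]=50
2. P1: load  L1  bus=[-]  L1: P0=I P1=M  mem[L1]=50
3. P0: load  L1  bus=[BusRd]  L1: P0=S P1=O  mem[L1]=50
4. P0: load  L1  bus=[-]  L1: P0=S P1=O  mem[L1]=50
5. P1: store L1 := 17  bus=[BusUpgr]  L1: P0=I P1=M  mem[L1]=50
6. P0: load  L1  bus=[BusRd]  L1: P0=S P1=O  mem[L1]=50
7. P1: load  L1  bus=[-]  L1: P0=S P1=O  mem[L1]=50
8. P1: store L1 := 57  bus=[BusUpgr]  L1: P0=I P1=M  mem[L1]=50
9. P0: store L1 := 61  bus=[BusRdX,Flush]  L1: P0=M P1=I  mem[L1]=57
10. P1: store L1 := 32  bus=[BusRdX,Flush]  L1: P0=I P1=M  mem[L1]=61
11. P1: load  L0  bus=[BusRd]  L0: P0=I P1=E  mem[L0]=10
12. P0: load  L1  bus=[BusRd]  L1: P0=S P1=O  mem[L1]=61
13. P1: load  L1  bus=[-]  L1: P0=S P1=O  mem[L1]=61
14. P1: store L0 := 98  bus=[-]  L0: P0=I P1=M  mem[L0]=10
15. P0: store L1 := 63  bus=[BusUpgr,Flush]  L1: P0=M P1=I  mem[L1]=32
16. P0: load  L1  bus=[-]  L1: P0=M P1=I  mem[L1]=32
17. P1: store L1 := 96  bus=[BusRdX,Flush]  L1: P0=I P1=M  mem[L1]=63
18. P0: load  L1  bus=[BusRd]  L1: P0=S P1=O  mem[L1]=63
19. P0: store L1 := 90  bus=[BusUpgr,Flush]  L1: P0=M P1=I  mem[L1]=96
20. P0: load  L1  bus=[-]  L1: P0=M P1=I  mem[L1]=96
21. P0: store L1 := 1  bus=[-]  L1: P0=M P1=I  mem[L1]=96
22. P0: store L1 := 88  bus=[-]  L1: P0=M P1=I  mem[L1]=96
23. P0: load  L1  bus=[-]  L1: P0=M P1=I  mem[L1]=96
24. P0: load  L1  bus=[-]  L1: P0=M P1=I  mem[L1]=96
25. P0: store L1 := 27  bus=[-]  L1: P0=M P1=I  mem[L1]=96
26. P1: store L0 := 38  bus=[-]  L0: P0=I P1=M  mem[L0]=10
27. P0: store L1 := 94  bus=[-]  L1: P0=M P1=I  mem[L1]=96

memory[L0] = 10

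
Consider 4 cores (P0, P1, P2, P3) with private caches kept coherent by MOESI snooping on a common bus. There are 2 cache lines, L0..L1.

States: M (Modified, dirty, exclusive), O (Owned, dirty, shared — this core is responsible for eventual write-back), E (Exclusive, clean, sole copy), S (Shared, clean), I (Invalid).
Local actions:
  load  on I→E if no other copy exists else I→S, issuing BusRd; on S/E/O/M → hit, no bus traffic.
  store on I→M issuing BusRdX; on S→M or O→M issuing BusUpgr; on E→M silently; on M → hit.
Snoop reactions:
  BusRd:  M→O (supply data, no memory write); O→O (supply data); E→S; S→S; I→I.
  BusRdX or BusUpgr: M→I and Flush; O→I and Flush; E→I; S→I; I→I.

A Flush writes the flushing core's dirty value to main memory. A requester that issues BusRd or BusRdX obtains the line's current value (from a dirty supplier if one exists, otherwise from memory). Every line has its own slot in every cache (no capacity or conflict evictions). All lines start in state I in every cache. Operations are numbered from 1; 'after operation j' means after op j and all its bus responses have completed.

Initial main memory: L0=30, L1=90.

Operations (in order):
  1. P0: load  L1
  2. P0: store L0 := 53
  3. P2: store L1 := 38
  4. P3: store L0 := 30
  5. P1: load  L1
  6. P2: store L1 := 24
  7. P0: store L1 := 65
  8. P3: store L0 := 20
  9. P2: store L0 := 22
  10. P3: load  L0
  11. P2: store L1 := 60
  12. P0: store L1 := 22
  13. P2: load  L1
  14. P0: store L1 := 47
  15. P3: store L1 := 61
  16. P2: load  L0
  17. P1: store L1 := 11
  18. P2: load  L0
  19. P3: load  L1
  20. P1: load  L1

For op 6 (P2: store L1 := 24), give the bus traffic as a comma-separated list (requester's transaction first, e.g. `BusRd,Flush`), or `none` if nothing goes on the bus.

bus = BusUpgr

step 1: P0: load  L1  ⟶  EIII  (L1)  txn=BusRd  M[L1]=90
step 2: P0: store L0 := 53  ⟶  MIII  (L0)  txn=BusRdX  M[L0]=30
step 3: P2: store L1 := 38  ⟶  IIMI  (L1)  txn=BusRdX  M[L1]=90
step 4: P3: store L0 := 30  ⟶  IIIM  (L0)  txn=BusRdX+Flush  M[L0]=53
step 5: P1: load  L1  ⟶  ISOI  (L1)  txn=BusRd  M[L1]=90
step 6: P2: store L1 := 24  ⟶  IIMI  (L1)  txn=BusUpgr  M[L1]=90
step 7: P0: store L1 := 65  ⟶  MIII  (L1)  txn=BusRdX+Flush  M[L1]=24
step 8: P3: store L0 := 20  ⟶  IIIM  (L0)  txn=∅  M[L0]=53
step 9: P2: store L0 := 22  ⟶  IIMI  (L0)  txn=BusRdX+Flush  M[L0]=20
step 10: P3: load  L0  ⟶  IIOS  (L0)  txn=BusRd  M[L0]=20
step 11: P2: store L1 := 60  ⟶  IIMI  (L1)  txn=BusRdX+Flush  M[L1]=65
step 12: P0: store L1 := 22  ⟶  MIII  (L1)  txn=BusRdX+Flush  M[L1]=60
step 13: P2: load  L1  ⟶  OISI  (L1)  txn=BusRd  M[L1]=60
step 14: P0: store L1 := 47  ⟶  MIII  (L1)  txn=BusUpgr  M[L1]=60
step 15: P3: store L1 := 61  ⟶  IIIM  (L1)  txn=BusRdX+Flush  M[L1]=47
step 16: P2: load  L0  ⟶  IIOS  (L0)  txn=∅  M[L0]=20
step 17: P1: store L1 := 11  ⟶  IMII  (L1)  txn=BusRdX+Flush  M[L1]=61
step 18: P2: load  L0  ⟶  IIOS  (L0)  txn=∅  M[L0]=20
step 19: P3: load  L1  ⟶  IOIS  (L1)  txn=BusRd  M[L1]=61
step 20: P1: load  L1  ⟶  IOIS  (L1)  txn=∅  M[L1]=61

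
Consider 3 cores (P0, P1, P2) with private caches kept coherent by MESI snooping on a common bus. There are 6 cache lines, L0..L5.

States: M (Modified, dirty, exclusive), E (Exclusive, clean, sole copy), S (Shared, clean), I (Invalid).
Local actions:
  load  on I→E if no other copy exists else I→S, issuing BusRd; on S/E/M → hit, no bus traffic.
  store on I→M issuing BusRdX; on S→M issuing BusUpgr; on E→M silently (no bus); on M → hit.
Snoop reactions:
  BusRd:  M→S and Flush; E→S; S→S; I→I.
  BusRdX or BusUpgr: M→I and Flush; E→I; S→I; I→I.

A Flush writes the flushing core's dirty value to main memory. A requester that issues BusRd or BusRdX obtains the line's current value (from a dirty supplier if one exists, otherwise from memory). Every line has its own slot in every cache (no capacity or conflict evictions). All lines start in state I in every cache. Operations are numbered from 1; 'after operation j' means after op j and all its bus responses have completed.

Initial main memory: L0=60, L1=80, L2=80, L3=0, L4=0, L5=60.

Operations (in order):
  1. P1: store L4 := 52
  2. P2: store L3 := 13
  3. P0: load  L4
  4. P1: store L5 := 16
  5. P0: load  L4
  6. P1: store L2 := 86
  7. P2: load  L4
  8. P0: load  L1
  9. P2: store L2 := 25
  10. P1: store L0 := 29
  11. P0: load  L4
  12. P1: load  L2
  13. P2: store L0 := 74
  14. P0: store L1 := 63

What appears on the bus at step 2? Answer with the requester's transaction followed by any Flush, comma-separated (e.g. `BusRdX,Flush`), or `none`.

1. P1: store L4 := 52  bus=[BusRdX]  L4: P0=I P1=M P2=I  mem[L4]=0
2. P2: store L3 := 13  bus=[BusRdX]  L3: P0=I P1=I P2=M  mem[L3]=0
3. P0: load  L4  bus=[BusRd,Flush]  L4: P0=S P1=S P2=I  mem[L4]=52
4. P1: store L5 := 16  bus=[BusRdX]  L5: P0=I P1=M P2=I  mem[L5]=60
5. P0: load  L4  bus=[-]  L4: P0=S P1=S P2=I  mem[L4]=52
6. P1: store L2 := 86  bus=[BusRdX]  L2: P0=I P1=M P2=I  mem[L2]=80
7. P2: load  L4  bus=[BusRd]  L4: P0=S P1=S P2=S  mem[L4]=52
8. P0: load  L1  bus=[BusRd]  L1: P0=E P1=I P2=I  mem[L1]=80
9. P2: store L2 := 25  bus=[BusRdX,Flush]  L2: P0=I P1=I P2=M  mem[L2]=86
10. P1: store L0 := 29  bus=[BusRdX]  L0: P0=I P1=M P2=I  mem[L0]=60
11. P0: load  L4  bus=[-]  L4: P0=S P1=S P2=S  mem[L4]=52
12. P1: load  L2  bus=[BusRd,Flush]  L2: P0=I P1=S P2=S  mem[L2]=25
13. P2: store L0 := 74  bus=[BusRdX,Flush]  L0: P0=I P1=I P2=M  mem[L0]=29
14. P0: store L1 := 63  bus=[-]  L1: P0=M P1=I P2=I  mem[L1]=80

bus = BusRdX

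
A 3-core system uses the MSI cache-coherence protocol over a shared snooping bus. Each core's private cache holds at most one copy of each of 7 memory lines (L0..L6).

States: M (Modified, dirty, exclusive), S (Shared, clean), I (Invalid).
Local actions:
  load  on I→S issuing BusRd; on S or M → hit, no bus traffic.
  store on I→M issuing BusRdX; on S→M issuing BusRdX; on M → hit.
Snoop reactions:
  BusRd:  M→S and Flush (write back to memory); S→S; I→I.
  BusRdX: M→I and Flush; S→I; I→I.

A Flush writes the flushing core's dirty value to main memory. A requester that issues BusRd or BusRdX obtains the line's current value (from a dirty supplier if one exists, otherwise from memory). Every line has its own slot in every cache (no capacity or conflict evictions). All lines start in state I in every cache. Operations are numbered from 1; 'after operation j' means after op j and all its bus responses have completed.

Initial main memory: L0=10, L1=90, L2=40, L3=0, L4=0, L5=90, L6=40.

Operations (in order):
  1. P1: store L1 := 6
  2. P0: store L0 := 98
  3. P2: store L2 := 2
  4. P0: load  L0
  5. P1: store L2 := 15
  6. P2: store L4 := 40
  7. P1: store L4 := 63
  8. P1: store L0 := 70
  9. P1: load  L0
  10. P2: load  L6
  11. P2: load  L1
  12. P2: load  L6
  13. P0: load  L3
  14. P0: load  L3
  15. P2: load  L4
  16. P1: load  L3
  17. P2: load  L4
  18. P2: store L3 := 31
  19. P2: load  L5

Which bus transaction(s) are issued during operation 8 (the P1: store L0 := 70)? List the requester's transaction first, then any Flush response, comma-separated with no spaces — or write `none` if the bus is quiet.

bus = BusRdX,Flush

  op1 P1: store L1 := 6 → I/M/I on L1; bus BusRdX; mem=90
  op2 P0: store L0 := 98 → M/I/I on L0; bus BusRdX; mem=10
  op3 P2: store L2 := 2 → I/I/M on L2; bus BusRdX; mem=40
  op4 P0: load  L0 → M/I/I on L0; bus (none); mem=10
  op5 P1: store L2 := 15 → I/M/I on L2; bus BusRdX Flush; mem=2
  op6 P2: store L4 := 40 → I/I/M on L4; bus BusRdX; mem=0
  op7 P1: store L4 := 63 → I/M/I on L4; bus BusRdX Flush; mem=40
  op8 P1: store L0 := 70 → I/M/I on L0; bus BusRdX Flush; mem=98
  op9 P1: load  L0 → I/M/I on L0; bus (none); mem=98
  op10 P2: load  L6 → I/I/S on L6; bus BusRd; mem=40
  op11 P2: load  L1 → I/S/S on L1; bus BusRd Flush; mem=6
  op12 P2: load  L6 → I/I/S on L6; bus (none); mem=40
  op13 P0: load  L3 → S/I/I on L3; bus BusRd; mem=0
  op14 P0: load  L3 → S/I/I on L3; bus (none); mem=0
  op15 P2: load  L4 → I/S/S on L4; bus BusRd Flush; mem=63
  op16 P1: load  L3 → S/S/I on L3; bus BusRd; mem=0
  op17 P2: load  L4 → I/S/S on L4; bus (none); mem=63
  op18 P2: store L3 := 31 → I/I/M on L3; bus BusRdX; mem=0
  op19 P2: load  L5 → I/I/S on L5; bus BusRd; mem=90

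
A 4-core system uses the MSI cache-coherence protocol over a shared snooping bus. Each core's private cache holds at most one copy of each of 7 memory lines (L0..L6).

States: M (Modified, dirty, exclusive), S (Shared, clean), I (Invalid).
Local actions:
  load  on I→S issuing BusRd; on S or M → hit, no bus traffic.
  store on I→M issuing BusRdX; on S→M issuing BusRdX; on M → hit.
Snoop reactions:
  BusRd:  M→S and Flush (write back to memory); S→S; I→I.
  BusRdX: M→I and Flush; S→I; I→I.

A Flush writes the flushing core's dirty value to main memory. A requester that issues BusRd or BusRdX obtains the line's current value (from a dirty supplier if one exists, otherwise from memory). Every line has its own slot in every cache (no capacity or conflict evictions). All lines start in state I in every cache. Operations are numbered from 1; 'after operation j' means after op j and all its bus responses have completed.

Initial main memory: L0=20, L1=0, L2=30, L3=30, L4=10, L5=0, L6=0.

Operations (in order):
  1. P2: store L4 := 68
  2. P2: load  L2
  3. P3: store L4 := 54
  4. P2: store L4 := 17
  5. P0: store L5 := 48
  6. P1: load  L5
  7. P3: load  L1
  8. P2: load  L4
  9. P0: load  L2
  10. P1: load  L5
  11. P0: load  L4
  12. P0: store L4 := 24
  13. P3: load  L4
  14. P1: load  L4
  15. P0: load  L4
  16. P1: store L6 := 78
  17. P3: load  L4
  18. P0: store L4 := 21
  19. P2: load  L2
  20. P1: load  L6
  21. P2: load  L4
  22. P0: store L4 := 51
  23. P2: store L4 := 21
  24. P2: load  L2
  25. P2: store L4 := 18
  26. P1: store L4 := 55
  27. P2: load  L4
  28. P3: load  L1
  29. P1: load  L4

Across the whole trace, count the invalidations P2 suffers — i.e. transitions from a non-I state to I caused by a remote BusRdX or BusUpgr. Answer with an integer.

  op1 P2: store L4 := 68 → I/I/M/I on L4; bus BusRdX; mem=10
  op2 P2: load  L2 → I/I/S/I on L2; bus BusRd; mem=30
  op3 P3: store L4 := 54 → I/I/I/M on L4; bus BusRdX Flush; mem=68
  op4 P2: store L4 := 17 → I/I/M/I on L4; bus BusRdX Flush; mem=54
  op5 P0: store L5 := 48 → M/I/I/I on L5; bus BusRdX; mem=0
  op6 P1: load  L5 → S/S/I/I on L5; bus BusRd Flush; mem=48
  op7 P3: load  L1 → I/I/I/S on L1; bus BusRd; mem=0
  op8 P2: load  L4 → I/I/M/I on L4; bus (none); mem=54
  op9 P0: load  L2 → S/I/S/I on L2; bus BusRd; mem=30
  op10 P1: load  L5 → S/S/I/I on L5; bus (none); mem=48
  op11 P0: load  L4 → S/I/S/I on L4; bus BusRd Flush; mem=17
  op12 P0: store L4 := 24 → M/I/I/I on L4; bus BusRdX; mem=17
  op13 P3: load  L4 → S/I/I/S on L4; bus BusRd Flush; mem=24
  op14 P1: load  L4 → S/S/I/S on L4; bus BusRd; mem=24
  op15 P0: load  L4 → S/S/I/S on L4; bus (none); mem=24
  op16 P1: store L6 := 78 → I/M/I/I on L6; bus BusRdX; mem=0
  op17 P3: load  L4 → S/S/I/S on L4; bus (none); mem=24
  op18 P0: store L4 := 21 → M/I/I/I on L4; bus BusRdX; mem=24
  op19 P2: load  L2 → S/I/S/I on L2; bus (none); mem=30
  op20 P1: load  L6 → I/M/I/I on L6; bus (none); mem=0
  op21 P2: load  L4 → S/I/S/I on L4; bus BusRd Flush; mem=21
  op22 P0: store L4 := 51 → M/I/I/I on L4; bus BusRdX; mem=21
  op23 P2: store L4 := 21 → I/I/M/I on L4; bus BusRdX Flush; mem=51
  op24 P2: load  L2 → S/I/S/I on L2; bus (none); mem=30
  op25 P2: store L4 := 18 → I/I/M/I on L4; bus (none); mem=51
  op26 P1: store L4 := 55 → I/M/I/I on L4; bus BusRdX Flush; mem=18
  op27 P2: load  L4 → I/S/S/I on L4; bus BusRd Flush; mem=55
  op28 P3: load  L1 → I/I/I/S on L1; bus (none); mem=0
  op29 P1: load  L4 → I/S/S/I on L4; bus (none); mem=55

invalidations = 4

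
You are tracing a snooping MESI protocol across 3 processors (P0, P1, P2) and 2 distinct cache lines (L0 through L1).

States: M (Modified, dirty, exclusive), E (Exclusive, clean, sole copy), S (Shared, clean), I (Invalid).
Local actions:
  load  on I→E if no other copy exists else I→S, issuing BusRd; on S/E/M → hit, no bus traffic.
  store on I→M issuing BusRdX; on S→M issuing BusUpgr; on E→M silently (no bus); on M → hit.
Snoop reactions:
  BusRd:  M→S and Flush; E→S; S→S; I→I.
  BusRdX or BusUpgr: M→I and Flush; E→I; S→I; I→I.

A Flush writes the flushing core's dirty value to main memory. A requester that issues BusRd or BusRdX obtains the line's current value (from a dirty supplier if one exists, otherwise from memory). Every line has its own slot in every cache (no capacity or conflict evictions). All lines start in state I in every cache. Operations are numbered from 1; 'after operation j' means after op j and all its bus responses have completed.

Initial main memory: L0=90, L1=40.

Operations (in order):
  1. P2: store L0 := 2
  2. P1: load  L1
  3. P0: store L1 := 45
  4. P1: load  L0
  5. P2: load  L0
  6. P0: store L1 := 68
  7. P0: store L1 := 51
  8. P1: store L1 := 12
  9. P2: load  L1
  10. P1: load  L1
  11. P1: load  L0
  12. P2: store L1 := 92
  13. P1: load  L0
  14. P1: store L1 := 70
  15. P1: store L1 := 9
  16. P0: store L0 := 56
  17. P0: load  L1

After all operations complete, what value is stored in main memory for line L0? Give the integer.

memory[L0] = 2

  op1 P2: store L0 := 2 → I/I/M on L0; bus BusRdX; mem=90
  op2 P1: load  L1 → I/E/I on L1; bus BusRd; mem=40
  op3 P0: store L1 := 45 → M/I/I on L1; bus BusRdX; mem=40
  op4 P1: load  L0 → I/S/S on L0; bus BusRd Flush; mem=2
  op5 P2: load  L0 → I/S/S on L0; bus (none); mem=2
  op6 P0: store L1 := 68 → M/I/I on L1; bus (none); mem=40
  op7 P0: store L1 := 51 → M/I/I on L1; bus (none); mem=40
  op8 P1: store L1 := 12 → I/M/I on L1; bus BusRdX Flush; mem=51
  op9 P2: load  L1 → I/S/S on L1; bus BusRd Flush; mem=12
  op10 P1: load  L1 → I/S/S on L1; bus (none); mem=12
  op11 P1: load  L0 → I/S/S on L0; bus (none); mem=2
  op12 P2: store L1 := 92 → I/I/M on L1; bus BusUpgr; mem=12
  op13 P1: load  L0 → I/S/S on L0; bus (none); mem=2
  op14 P1: store L1 := 70 → I/M/I on L1; bus BusRdX Flush; mem=92
  op15 P1: store L1 := 9 → I/M/I on L1; bus (none); mem=92
  op16 P0: store L0 := 56 → M/I/I on L0; bus BusRdX; mem=2
  op17 P0: load  L1 → S/S/I on L1; bus BusRd Flush; mem=9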